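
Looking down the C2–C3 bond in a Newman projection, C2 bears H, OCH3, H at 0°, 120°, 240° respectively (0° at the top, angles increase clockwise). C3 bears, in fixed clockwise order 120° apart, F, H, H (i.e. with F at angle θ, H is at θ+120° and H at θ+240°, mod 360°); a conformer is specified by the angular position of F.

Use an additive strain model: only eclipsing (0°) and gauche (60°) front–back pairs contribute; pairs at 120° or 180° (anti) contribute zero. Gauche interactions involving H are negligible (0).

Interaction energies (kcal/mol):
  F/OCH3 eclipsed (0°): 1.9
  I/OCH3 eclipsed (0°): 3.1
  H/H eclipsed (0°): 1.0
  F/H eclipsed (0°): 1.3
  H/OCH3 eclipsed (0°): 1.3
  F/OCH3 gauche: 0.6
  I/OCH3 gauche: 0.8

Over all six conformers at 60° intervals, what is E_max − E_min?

F at 0° (eclipsed): H(0°)/F(0°) eclipsed 1.3; OCH3(120°)/H(120°) eclipsed 1.3; H(240°)/H(240°) eclipsed 1.0 → 3.6 kcal/mol.
F at 60° (staggered): OCH3(120°)/F(60°) gauche 0.6 → 0.6 kcal/mol.
F at 120° (eclipsed): H(0°)/H(0°) eclipsed 1.0; OCH3(120°)/F(120°) eclipsed 1.9; H(240°)/H(240°) eclipsed 1.0 → 3.9 kcal/mol.
F at 180° (staggered): OCH3(120°)/F(180°) gauche 0.6 → 0.6 kcal/mol.
F at 240° (eclipsed): H(0°)/H(0°) eclipsed 1.0; OCH3(120°)/H(120°) eclipsed 1.3; H(240°)/F(240°) eclipsed 1.3 → 3.6 kcal/mol.
F at 300° (staggered): no non-H gauche contacts → 0.0 kcal/mol.
Max at 120° (3.9 kcal/mol), min at 300° (0.0 kcal/mol); barrier = 3.9 kcal/mol.

3.9 kcal/mol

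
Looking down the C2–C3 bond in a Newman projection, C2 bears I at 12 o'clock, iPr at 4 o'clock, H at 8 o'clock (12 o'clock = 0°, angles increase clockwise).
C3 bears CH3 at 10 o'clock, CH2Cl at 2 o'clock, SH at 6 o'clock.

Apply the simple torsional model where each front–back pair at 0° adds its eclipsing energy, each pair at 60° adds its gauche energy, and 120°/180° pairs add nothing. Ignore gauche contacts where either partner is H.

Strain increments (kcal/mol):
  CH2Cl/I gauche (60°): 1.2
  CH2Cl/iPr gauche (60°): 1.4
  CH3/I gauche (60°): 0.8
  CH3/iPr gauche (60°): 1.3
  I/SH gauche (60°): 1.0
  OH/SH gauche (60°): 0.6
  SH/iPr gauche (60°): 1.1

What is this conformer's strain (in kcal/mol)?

4.5 kcal/mol

This conformer (staggered): I–CH3 gauche, I–CH2Cl gauche, iPr–CH2Cl gauche, iPr–SH gauche; 0.8 + 1.2 + 1.4 + 1.1 = 4.5 kcal/mol.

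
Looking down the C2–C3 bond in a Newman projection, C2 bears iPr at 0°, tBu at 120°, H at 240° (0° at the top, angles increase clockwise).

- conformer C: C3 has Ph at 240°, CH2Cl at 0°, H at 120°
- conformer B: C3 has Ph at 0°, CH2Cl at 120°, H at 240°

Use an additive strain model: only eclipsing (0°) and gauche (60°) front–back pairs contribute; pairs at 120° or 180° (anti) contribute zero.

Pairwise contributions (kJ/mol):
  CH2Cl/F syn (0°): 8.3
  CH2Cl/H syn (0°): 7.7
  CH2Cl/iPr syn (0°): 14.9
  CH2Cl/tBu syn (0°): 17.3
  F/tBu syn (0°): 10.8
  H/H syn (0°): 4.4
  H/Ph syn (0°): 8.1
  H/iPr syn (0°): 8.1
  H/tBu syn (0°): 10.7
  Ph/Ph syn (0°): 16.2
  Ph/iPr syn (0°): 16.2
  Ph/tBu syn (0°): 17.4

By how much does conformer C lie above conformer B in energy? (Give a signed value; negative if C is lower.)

-4.2 kJ/mol

C (eclipsed): iPr(0°)/CH2Cl(0°) eclipsed 14.9; tBu(120°)/H(120°) eclipsed 10.7; H(240°)/Ph(240°) eclipsed 8.1 → 33.7 kJ/mol.
B (eclipsed): iPr(0°)/Ph(0°) eclipsed 16.2; tBu(120°)/CH2Cl(120°) eclipsed 17.3; H(240°)/H(240°) eclipsed 4.4 → 37.9 kJ/mol.
E(C) − E(B) = 33.7 − 37.9 = -4.2 kJ/mol.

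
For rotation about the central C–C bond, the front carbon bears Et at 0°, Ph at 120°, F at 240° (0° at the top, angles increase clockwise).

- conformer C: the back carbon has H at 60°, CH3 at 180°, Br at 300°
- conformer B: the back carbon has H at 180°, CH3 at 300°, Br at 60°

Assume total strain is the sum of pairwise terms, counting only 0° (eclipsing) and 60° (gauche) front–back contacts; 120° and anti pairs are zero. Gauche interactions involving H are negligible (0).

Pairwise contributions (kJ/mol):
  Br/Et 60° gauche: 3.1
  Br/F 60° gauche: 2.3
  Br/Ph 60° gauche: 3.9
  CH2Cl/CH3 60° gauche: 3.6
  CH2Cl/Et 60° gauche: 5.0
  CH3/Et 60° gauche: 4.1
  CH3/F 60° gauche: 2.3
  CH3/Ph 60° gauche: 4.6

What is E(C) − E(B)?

C is staggered. Et at 0° is gauche with Br at 300° (3.1); Ph at 120° is gauche with CH3 at 180° (4.6); F at 240° is gauche with CH3 at 180° (2.3); F at 240° is gauche with Br at 300° (2.3). Total 12.3 kJ/mol.
B is staggered. Et at 0° is gauche with CH3 at 300° (4.1); Et at 0° is gauche with Br at 60° (3.1); Ph at 120° is gauche with Br at 60° (3.9); F at 240° is gauche with CH3 at 300° (2.3). Total 13.4 kJ/mol.
E(C) − E(B) = 12.3 − 13.4 = -1.1 kJ/mol.

-1.1 kJ/mol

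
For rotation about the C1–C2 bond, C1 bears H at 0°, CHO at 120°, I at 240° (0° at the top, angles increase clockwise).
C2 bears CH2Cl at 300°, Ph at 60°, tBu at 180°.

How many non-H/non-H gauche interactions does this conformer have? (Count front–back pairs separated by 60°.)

Non-H gauche pairs: CHO(120°)/Ph(60°); CHO(120°)/tBu(180°); I(240°)/CH2Cl(300°); I(240°)/tBu(180°) — 4 interactions.

4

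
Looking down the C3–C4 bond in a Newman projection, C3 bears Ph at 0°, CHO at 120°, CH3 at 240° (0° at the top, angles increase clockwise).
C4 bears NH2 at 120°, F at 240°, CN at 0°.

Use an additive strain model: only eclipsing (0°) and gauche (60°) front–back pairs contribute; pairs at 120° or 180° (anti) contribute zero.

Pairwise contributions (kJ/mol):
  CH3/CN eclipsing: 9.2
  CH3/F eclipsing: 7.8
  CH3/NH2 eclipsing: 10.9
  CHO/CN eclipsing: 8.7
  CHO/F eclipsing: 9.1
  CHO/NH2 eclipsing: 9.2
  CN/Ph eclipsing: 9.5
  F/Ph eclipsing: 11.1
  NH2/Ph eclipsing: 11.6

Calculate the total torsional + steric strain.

26.5 kJ/mol

This conformer (eclipsed): Ph(0°)/CN(0°) eclipsed 9.5; CHO(120°)/NH2(120°) eclipsed 9.2; CH3(240°)/F(240°) eclipsed 7.8 → 26.5 kJ/mol.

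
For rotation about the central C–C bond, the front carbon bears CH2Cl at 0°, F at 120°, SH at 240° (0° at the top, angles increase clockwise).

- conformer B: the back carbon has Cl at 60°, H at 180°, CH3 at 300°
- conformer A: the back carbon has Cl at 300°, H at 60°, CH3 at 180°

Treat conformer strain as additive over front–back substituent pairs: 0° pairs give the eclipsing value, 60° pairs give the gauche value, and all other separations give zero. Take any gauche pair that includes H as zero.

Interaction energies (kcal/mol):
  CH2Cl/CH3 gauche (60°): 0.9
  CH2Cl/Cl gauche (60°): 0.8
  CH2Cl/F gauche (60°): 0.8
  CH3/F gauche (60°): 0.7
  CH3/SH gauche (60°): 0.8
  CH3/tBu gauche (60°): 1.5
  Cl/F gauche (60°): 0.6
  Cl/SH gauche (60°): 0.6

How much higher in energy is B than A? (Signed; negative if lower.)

B is staggered. CH2Cl at 0° is gauche with Cl at 60° (0.8); CH2Cl at 0° is gauche with CH3 at 300° (0.9); F at 120° is gauche with Cl at 60° (0.6); SH at 240° is gauche with CH3 at 300° (0.8). Total 3.1 kcal/mol.
A is staggered. CH2Cl at 0° is gauche with Cl at 300° (0.8); F at 120° is gauche with CH3 at 180° (0.7); SH at 240° is gauche with Cl at 300° (0.6); SH at 240° is gauche with CH3 at 180° (0.8). Total 2.9 kcal/mol.
E(B) − E(A) = 3.1 − 2.9 = +0.2 kcal/mol.

+0.2 kcal/mol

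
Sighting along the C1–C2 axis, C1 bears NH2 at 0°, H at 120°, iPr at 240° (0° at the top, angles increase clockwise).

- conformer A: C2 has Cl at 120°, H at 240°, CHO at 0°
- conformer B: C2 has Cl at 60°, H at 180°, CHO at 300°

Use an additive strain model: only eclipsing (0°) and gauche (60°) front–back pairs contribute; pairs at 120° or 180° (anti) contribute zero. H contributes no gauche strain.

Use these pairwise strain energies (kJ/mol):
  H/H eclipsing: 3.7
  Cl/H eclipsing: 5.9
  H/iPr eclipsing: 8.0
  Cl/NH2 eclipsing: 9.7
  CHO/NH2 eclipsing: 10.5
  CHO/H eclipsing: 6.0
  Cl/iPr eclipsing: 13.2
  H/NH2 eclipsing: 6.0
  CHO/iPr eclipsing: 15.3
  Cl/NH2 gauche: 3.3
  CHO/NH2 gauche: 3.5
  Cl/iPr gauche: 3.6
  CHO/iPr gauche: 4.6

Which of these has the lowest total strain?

A (eclipsed): NH2–CHO eclipsed, H–Cl eclipsed, iPr–H eclipsed; 10.5 + 5.9 + 8.0 = 24.4 kJ/mol.
B (staggered): NH2–Cl gauche, NH2–CHO gauche, iPr–CHO gauche; 3.3 + 3.5 + 4.6 = 11.4 kJ/mol.
B has the lowest total (11.4 kJ/mol).

B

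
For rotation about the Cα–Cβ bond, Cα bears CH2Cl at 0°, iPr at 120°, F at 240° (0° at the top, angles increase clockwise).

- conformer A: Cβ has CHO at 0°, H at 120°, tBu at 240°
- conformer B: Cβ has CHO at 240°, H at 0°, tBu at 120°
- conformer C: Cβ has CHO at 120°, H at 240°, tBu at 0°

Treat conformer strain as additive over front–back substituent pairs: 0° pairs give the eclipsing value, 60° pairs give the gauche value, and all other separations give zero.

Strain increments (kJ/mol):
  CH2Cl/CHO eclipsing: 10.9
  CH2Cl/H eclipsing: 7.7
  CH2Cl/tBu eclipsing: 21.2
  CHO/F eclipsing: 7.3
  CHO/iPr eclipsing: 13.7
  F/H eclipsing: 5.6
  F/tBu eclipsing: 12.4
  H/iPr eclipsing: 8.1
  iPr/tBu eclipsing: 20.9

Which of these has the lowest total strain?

A (eclipsed): CH2Cl–CHO eclipsed, iPr–H eclipsed, F–tBu eclipsed; 10.9 + 8.1 + 12.4 = 31.4 kJ/mol.
B (eclipsed): CH2Cl–H eclipsed, iPr–tBu eclipsed, F–CHO eclipsed; 7.7 + 20.9 + 7.3 = 35.9 kJ/mol.
C (eclipsed): CH2Cl–tBu eclipsed, iPr–CHO eclipsed, F–H eclipsed; 21.2 + 13.7 + 5.6 = 40.5 kJ/mol.
A has the lowest total (31.4 kJ/mol).

A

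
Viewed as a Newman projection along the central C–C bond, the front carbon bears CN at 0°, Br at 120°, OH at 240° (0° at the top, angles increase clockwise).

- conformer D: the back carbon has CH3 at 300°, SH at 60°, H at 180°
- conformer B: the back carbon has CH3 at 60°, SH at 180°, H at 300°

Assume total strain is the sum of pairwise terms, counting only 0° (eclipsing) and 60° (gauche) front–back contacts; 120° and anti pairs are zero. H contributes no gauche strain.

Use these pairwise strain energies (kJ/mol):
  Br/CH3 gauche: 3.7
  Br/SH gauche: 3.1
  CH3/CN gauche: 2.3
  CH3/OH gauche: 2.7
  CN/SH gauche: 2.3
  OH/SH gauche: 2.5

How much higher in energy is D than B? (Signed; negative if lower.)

-1.2 kJ/mol

D (staggered): CN(0°)/CH3(300°) gauche 2.3; CN(0°)/SH(60°) gauche 2.3; Br(120°)/SH(60°) gauche 3.1; OH(240°)/CH3(300°) gauche 2.7 → 10.4 kJ/mol.
B (staggered): CN(0°)/CH3(60°) gauche 2.3; Br(120°)/CH3(60°) gauche 3.7; Br(120°)/SH(180°) gauche 3.1; OH(240°)/SH(180°) gauche 2.5 → 11.6 kJ/mol.
E(D) − E(B) = 10.4 − 11.6 = -1.2 kJ/mol.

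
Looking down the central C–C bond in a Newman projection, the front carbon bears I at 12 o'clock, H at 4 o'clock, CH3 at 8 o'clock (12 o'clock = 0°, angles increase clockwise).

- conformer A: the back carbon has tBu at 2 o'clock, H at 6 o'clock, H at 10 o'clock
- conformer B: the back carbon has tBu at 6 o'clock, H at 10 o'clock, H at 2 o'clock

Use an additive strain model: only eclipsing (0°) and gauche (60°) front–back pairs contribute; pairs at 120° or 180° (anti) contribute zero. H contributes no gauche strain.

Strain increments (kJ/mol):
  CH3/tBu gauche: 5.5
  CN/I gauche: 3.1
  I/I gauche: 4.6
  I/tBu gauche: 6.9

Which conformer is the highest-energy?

A

A (staggered): I–tBu gauche; 6.9 = 6.9 kJ/mol.
B (staggered): CH3–tBu gauche; 5.5 = 5.5 kJ/mol.
A has the highest total (6.9 kJ/mol).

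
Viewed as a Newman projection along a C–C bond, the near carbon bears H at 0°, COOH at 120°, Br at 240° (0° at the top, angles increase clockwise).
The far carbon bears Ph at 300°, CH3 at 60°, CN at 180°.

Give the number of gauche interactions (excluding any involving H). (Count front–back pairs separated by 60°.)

Non-H gauche pairs: COOH(120°)/CH3(60°); COOH(120°)/CN(180°); Br(240°)/Ph(300°); Br(240°)/CN(180°) — 4 interactions.

4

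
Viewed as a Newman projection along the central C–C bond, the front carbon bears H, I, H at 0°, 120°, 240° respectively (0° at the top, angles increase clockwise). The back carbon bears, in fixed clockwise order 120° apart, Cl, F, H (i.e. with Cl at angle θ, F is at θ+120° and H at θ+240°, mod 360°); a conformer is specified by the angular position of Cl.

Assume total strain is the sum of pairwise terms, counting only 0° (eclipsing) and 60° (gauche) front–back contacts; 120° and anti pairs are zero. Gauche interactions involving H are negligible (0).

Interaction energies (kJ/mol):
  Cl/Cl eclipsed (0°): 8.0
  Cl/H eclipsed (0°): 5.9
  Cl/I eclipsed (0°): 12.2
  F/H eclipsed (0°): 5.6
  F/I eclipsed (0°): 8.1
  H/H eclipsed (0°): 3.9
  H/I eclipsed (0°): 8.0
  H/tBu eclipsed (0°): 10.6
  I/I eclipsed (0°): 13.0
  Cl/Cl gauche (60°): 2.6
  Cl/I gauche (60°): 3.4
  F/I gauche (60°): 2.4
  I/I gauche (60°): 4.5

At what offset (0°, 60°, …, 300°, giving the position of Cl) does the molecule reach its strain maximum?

Cl at 0° is eclipsed. H at 0° is eclipsed with Cl at 0° (5.9); I at 120° is eclipsed with F at 120° (8.1); H at 240° is eclipsed with H at 240° (3.9). Total 17.9 kJ/mol.
Cl at 60° is staggered. I at 120° is gauche with Cl at 60° (3.4); I at 120° is gauche with F at 180° (2.4). Total 5.8 kJ/mol.
Cl at 120° is eclipsed. H at 0° is eclipsed with H at 0° (3.9); I at 120° is eclipsed with Cl at 120° (12.2); H at 240° is eclipsed with F at 240° (5.6). Total 21.7 kJ/mol.
Cl at 180° is staggered. I at 120° is gauche with Cl at 180° (3.4). Total 3.4 kJ/mol.
Cl at 240° is eclipsed. H at 0° is eclipsed with F at 0° (5.6); I at 120° is eclipsed with H at 120° (8.0); H at 240° is eclipsed with Cl at 240° (5.9). Total 19.5 kJ/mol.
Cl at 300° is staggered. I at 120° is gauche with F at 60° (2.4). Total 2.4 kJ/mol.
The maximum (21.7 kJ/mol) occurs with Cl at 120°.

120°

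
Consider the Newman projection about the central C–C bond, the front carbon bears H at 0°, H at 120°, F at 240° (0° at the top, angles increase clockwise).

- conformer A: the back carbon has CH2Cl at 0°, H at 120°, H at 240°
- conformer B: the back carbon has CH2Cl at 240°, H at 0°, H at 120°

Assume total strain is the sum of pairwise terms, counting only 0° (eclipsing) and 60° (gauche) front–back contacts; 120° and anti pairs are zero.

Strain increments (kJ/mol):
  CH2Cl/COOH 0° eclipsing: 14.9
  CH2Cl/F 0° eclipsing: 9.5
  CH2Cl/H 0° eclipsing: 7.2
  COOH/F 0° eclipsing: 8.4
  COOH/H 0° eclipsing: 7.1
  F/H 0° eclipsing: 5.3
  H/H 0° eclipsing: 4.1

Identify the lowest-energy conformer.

A

A (eclipsed): H(0°)/CH2Cl(0°) eclipsed 7.2; H(120°)/H(120°) eclipsed 4.1; F(240°)/H(240°) eclipsed 5.3 → 16.6 kJ/mol.
B (eclipsed): H(0°)/H(0°) eclipsed 4.1; H(120°)/H(120°) eclipsed 4.1; F(240°)/CH2Cl(240°) eclipsed 9.5 → 17.7 kJ/mol.
A has the lowest total (16.6 kJ/mol).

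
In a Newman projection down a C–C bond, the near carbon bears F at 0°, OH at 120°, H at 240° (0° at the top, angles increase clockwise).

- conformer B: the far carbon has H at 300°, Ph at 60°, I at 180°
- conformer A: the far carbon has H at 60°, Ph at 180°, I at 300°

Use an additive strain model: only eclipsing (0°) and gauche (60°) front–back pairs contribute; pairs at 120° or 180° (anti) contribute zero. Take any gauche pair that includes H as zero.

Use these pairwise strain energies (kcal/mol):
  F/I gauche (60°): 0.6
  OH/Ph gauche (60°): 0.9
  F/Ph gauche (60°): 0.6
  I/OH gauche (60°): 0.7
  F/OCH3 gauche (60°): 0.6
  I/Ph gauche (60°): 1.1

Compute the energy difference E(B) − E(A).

B (staggered): F–Ph gauche, OH–Ph gauche, OH–I gauche; 0.6 + 0.9 + 0.7 = 2.2 kcal/mol.
A (staggered): F–I gauche, OH–Ph gauche; 0.6 + 0.9 = 1.5 kcal/mol.
E(B) − E(A) = 2.2 − 1.5 = +0.7 kcal/mol.

+0.7 kcal/mol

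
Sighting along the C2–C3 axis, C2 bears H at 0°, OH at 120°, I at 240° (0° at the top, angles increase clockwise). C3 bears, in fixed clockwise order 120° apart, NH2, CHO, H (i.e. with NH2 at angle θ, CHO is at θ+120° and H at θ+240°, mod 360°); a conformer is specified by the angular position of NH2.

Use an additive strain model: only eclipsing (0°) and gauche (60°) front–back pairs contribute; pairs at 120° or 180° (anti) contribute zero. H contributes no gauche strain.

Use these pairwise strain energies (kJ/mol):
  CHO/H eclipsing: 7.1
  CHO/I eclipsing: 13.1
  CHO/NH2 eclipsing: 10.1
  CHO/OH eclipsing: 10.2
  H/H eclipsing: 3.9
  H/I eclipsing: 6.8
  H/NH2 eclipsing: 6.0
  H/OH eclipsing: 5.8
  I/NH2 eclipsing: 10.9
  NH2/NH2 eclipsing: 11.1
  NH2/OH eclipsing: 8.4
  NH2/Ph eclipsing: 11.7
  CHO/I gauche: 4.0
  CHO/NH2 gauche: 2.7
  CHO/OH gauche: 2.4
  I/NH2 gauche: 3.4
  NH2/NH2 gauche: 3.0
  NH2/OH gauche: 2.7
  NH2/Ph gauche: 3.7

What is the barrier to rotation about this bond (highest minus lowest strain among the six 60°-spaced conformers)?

19.6 kJ/mol

NH2 at 0° (eclipsed): H(0°)/NH2(0°) eclipsed 6.0; OH(120°)/CHO(120°) eclipsed 10.2; I(240°)/H(240°) eclipsed 6.8 → 23.0 kJ/mol.
NH2 at 60° (staggered): OH(120°)/NH2(60°) gauche 2.7; OH(120°)/CHO(180°) gauche 2.4; I(240°)/CHO(180°) gauche 4.0 → 9.1 kJ/mol.
NH2 at 120° (eclipsed): H(0°)/H(0°) eclipsed 3.9; OH(120°)/NH2(120°) eclipsed 8.4; I(240°)/CHO(240°) eclipsed 13.1 → 25.4 kJ/mol.
NH2 at 180° (staggered): OH(120°)/NH2(180°) gauche 2.7; I(240°)/NH2(180°) gauche 3.4; I(240°)/CHO(300°) gauche 4.0 → 10.1 kJ/mol.
NH2 at 240° (eclipsed): H(0°)/CHO(0°) eclipsed 7.1; OH(120°)/H(120°) eclipsed 5.8; I(240°)/NH2(240°) eclipsed 10.9 → 23.8 kJ/mol.
NH2 at 300° (staggered): OH(120°)/CHO(60°) gauche 2.4; I(240°)/NH2(300°) gauche 3.4 → 5.8 kJ/mol.
Max at 120° (25.4 kJ/mol), min at 300° (5.8 kJ/mol); barrier = 19.6 kJ/mol.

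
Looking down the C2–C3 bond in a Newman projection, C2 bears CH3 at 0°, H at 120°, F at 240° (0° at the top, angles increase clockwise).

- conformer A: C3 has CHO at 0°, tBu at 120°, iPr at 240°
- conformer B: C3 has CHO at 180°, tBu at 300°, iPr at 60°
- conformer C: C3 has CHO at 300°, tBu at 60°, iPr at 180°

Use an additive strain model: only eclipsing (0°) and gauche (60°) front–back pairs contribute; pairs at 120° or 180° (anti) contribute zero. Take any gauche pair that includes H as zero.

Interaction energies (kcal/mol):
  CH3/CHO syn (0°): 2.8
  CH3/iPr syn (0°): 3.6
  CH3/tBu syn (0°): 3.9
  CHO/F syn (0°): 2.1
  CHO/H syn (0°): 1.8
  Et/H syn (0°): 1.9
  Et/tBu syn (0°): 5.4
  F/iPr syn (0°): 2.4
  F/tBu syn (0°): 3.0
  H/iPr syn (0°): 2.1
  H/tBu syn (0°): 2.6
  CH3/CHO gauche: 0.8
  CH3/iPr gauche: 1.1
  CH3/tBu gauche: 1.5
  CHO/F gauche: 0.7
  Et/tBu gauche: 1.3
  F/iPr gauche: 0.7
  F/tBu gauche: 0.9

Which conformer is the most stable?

A (eclipsed): CH3(0°)/CHO(0°) eclipsed 2.8; H(120°)/tBu(120°) eclipsed 2.6; F(240°)/iPr(240°) eclipsed 2.4 → 7.8 kcal/mol.
B (staggered): CH3(0°)/tBu(300°) gauche 1.5; CH3(0°)/iPr(60°) gauche 1.1; F(240°)/CHO(180°) gauche 0.7; F(240°)/tBu(300°) gauche 0.9 → 4.2 kcal/mol.
C (staggered): CH3(0°)/CHO(300°) gauche 0.8; CH3(0°)/tBu(60°) gauche 1.5; F(240°)/CHO(300°) gauche 0.7; F(240°)/iPr(180°) gauche 0.7 → 3.7 kcal/mol.
C has the lowest total (3.7 kcal/mol).

C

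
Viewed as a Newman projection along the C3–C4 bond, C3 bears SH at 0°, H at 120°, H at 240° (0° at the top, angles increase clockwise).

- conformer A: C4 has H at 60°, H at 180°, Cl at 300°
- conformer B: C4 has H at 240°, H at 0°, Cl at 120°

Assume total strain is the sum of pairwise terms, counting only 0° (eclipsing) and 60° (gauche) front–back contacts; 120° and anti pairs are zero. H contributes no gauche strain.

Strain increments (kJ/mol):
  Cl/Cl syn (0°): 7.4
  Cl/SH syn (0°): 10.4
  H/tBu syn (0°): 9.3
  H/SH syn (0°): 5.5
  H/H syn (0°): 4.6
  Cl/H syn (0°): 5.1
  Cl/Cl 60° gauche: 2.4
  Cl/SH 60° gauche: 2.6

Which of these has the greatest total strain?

A is staggered. SH at 0° is gauche with Cl at 300° (2.6). Total 2.6 kJ/mol.
B is eclipsed. SH at 0° is eclipsed with H at 0° (5.5); H at 120° is eclipsed with Cl at 120° (5.1); H at 240° is eclipsed with H at 240° (4.6). Total 15.2 kJ/mol.
B has the highest total (15.2 kJ/mol).

B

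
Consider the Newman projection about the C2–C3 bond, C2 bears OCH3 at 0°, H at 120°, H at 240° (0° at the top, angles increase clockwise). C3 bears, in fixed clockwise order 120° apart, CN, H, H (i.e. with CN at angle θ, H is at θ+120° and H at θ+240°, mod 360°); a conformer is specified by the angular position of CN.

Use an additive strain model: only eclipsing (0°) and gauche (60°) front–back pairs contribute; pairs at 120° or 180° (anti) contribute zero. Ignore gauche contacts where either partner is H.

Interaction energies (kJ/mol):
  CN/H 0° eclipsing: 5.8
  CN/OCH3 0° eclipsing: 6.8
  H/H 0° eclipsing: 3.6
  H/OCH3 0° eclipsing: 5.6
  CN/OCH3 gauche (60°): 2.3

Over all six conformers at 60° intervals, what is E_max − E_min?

CN at 0° (eclipsed): OCH3(0°)/CN(0°) eclipsed 6.8; H(120°)/H(120°) eclipsed 3.6; H(240°)/H(240°) eclipsed 3.6 → 14.0 kJ/mol.
CN at 60° (staggered): OCH3(0°)/CN(60°) gauche 2.3 → 2.3 kJ/mol.
CN at 120° (eclipsed): OCH3(0°)/H(0°) eclipsed 5.6; H(120°)/CN(120°) eclipsed 5.8; H(240°)/H(240°) eclipsed 3.6 → 15.0 kJ/mol.
CN at 180° (staggered): no non-H gauche contacts → 0.0 kJ/mol.
CN at 240° (eclipsed): OCH3(0°)/H(0°) eclipsed 5.6; H(120°)/H(120°) eclipsed 3.6; H(240°)/CN(240°) eclipsed 5.8 → 15.0 kJ/mol.
CN at 300° (staggered): OCH3(0°)/CN(300°) gauche 2.3 → 2.3 kJ/mol.
Max at 120° (15.0 kJ/mol), min at 180° (0.0 kJ/mol); barrier = 15.0 kJ/mol.

15.0 kJ/mol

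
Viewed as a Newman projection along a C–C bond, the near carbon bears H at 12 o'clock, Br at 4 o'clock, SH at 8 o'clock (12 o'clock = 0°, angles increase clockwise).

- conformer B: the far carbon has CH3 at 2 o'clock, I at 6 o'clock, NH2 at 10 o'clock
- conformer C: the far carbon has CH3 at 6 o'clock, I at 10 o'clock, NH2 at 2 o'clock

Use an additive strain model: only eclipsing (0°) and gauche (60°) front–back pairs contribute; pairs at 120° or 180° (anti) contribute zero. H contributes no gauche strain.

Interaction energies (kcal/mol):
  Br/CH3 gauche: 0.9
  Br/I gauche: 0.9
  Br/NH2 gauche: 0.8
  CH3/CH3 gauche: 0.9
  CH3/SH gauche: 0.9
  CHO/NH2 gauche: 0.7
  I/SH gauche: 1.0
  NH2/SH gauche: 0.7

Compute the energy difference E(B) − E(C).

B (staggered): Br–CH3 gauche, Br–I gauche, SH–I gauche, SH–NH2 gauche; 0.9 + 0.9 + 1.0 + 0.7 = 3.5 kcal/mol.
C (staggered): Br–CH3 gauche, Br–NH2 gauche, SH–CH3 gauche, SH–I gauche; 0.9 + 0.8 + 0.9 + 1.0 = 3.6 kcal/mol.
E(B) − E(C) = 3.5 − 3.6 = -0.1 kcal/mol.

-0.1 kcal/mol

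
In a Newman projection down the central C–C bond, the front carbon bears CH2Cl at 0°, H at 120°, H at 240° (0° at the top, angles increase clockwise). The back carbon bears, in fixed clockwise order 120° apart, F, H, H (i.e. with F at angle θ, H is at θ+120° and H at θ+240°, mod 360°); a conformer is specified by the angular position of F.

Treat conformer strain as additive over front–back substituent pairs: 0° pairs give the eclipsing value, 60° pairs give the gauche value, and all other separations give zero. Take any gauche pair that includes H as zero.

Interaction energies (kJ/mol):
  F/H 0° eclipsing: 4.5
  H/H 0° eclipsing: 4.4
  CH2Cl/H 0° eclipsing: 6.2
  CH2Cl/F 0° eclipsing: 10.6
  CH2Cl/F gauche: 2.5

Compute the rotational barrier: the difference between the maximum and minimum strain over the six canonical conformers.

F at 0° (eclipsed): CH2Cl–F eclipsed, H–H eclipsed, H–H eclipsed; 10.6 + 4.4 + 4.4 = 19.4 kJ/mol.
F at 60° (staggered): CH2Cl–F gauche; 2.5 = 2.5 kJ/mol.
F at 120° (eclipsed): CH2Cl–H eclipsed, H–F eclipsed, H–H eclipsed; 6.2 + 4.5 + 4.4 = 15.1 kJ/mol.
F at 180° (staggered): no non-H gauche contacts → 0.0 kJ/mol.
F at 240° (eclipsed): CH2Cl–H eclipsed, H–H eclipsed, H–F eclipsed; 6.2 + 4.4 + 4.5 = 15.1 kJ/mol.
F at 300° (staggered): CH2Cl–F gauche; 2.5 = 2.5 kJ/mol.
Max at 0° (19.4 kJ/mol), min at 180° (0.0 kJ/mol); barrier = 19.4 kJ/mol.

19.4 kJ/mol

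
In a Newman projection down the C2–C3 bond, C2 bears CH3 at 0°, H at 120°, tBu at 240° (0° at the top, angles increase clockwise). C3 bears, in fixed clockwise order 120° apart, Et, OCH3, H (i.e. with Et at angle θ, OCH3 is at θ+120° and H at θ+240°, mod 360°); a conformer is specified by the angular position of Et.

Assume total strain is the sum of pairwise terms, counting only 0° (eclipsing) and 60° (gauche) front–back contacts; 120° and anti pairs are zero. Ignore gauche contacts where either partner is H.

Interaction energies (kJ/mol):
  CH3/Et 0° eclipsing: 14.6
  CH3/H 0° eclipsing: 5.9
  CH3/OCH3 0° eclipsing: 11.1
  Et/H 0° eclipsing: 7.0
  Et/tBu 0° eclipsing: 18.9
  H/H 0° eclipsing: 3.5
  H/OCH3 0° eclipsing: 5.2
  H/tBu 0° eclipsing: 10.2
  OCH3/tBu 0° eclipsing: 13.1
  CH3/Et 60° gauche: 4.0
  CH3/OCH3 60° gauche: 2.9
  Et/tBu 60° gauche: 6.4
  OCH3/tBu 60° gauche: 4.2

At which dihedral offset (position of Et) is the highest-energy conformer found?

Et at 0° is eclipsed. CH3 at 0° is eclipsed with Et at 0° (14.6); H at 120° is eclipsed with OCH3 at 120° (5.2); tBu at 240° is eclipsed with H at 240° (10.2). Total 30.0 kJ/mol.
Et at 60° is staggered. CH3 at 0° is gauche with Et at 60° (4.0); tBu at 240° is gauche with OCH3 at 180° (4.2). Total 8.2 kJ/mol.
Et at 120° is eclipsed. CH3 at 0° is eclipsed with H at 0° (5.9); H at 120° is eclipsed with Et at 120° (7.0); tBu at 240° is eclipsed with OCH3 at 240° (13.1). Total 26.0 kJ/mol.
Et at 180° is staggered. CH3 at 0° is gauche with OCH3 at 300° (2.9); tBu at 240° is gauche with Et at 180° (6.4); tBu at 240° is gauche with OCH3 at 300° (4.2). Total 13.5 kJ/mol.
Et at 240° is eclipsed. CH3 at 0° is eclipsed with OCH3 at 0° (11.1); H at 120° is eclipsed with H at 120° (3.5); tBu at 240° is eclipsed with Et at 240° (18.9). Total 33.5 kJ/mol.
Et at 300° is staggered. CH3 at 0° is gauche with Et at 300° (4.0); CH3 at 0° is gauche with OCH3 at 60° (2.9); tBu at 240° is gauche with Et at 300° (6.4). Total 13.3 kJ/mol.
The maximum (33.5 kJ/mol) occurs with Et at 240°.

240°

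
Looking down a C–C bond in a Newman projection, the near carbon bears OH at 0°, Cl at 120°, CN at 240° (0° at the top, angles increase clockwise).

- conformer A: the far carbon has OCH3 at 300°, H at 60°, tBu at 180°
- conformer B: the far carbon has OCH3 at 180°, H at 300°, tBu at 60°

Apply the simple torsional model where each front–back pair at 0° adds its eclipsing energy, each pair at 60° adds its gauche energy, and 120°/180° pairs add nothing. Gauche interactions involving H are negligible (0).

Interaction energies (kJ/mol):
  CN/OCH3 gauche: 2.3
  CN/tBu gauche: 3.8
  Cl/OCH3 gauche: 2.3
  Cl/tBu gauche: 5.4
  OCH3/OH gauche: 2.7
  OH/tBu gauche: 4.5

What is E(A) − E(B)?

-0.3 kJ/mol

A (staggered): OH–OCH3 gauche, Cl–tBu gauche, CN–OCH3 gauche, CN–tBu gauche; 2.7 + 5.4 + 2.3 + 3.8 = 14.2 kJ/mol.
B (staggered): OH–tBu gauche, Cl–OCH3 gauche, Cl–tBu gauche, CN–OCH3 gauche; 4.5 + 2.3 + 5.4 + 2.3 = 14.5 kJ/mol.
E(A) − E(B) = 14.2 − 14.5 = -0.3 kJ/mol.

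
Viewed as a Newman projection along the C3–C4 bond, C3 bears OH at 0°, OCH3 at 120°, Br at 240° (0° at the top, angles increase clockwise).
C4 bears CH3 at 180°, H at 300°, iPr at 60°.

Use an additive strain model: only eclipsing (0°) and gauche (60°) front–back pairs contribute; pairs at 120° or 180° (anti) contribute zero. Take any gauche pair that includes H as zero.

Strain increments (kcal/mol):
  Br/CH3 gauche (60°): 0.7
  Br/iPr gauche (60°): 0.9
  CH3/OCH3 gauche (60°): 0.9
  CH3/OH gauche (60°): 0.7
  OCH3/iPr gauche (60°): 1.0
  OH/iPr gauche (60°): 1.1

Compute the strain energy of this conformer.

3.7 kcal/mol

This conformer (staggered): OH(0°)/iPr(60°) gauche 1.1; OCH3(120°)/CH3(180°) gauche 0.9; OCH3(120°)/iPr(60°) gauche 1.0; Br(240°)/CH3(180°) gauche 0.7 → 3.7 kcal/mol.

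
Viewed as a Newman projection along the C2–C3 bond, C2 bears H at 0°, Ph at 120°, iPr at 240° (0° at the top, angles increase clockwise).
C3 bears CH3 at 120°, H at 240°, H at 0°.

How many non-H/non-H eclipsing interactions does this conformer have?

1

Non-H eclipsing pairs: Ph(120°)/CH3(120°) — 1 interaction.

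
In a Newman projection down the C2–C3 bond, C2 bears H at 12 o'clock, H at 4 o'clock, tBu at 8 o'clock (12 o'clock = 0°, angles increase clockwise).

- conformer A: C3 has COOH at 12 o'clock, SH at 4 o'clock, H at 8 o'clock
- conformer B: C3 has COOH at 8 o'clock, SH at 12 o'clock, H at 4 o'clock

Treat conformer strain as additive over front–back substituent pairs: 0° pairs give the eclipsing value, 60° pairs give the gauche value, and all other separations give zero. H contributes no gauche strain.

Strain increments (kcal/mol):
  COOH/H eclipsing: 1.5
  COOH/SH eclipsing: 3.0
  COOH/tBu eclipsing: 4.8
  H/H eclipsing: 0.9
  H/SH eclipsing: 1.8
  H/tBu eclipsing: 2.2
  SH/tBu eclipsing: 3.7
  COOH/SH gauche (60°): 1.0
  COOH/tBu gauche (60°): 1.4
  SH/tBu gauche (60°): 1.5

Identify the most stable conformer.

A

A (eclipsed): H–COOH eclipsed, H–SH eclipsed, tBu–H eclipsed; 1.5 + 1.8 + 2.2 = 5.5 kcal/mol.
B (eclipsed): H–SH eclipsed, H–H eclipsed, tBu–COOH eclipsed; 1.8 + 0.9 + 4.8 = 7.5 kcal/mol.
A has the lowest total (5.5 kcal/mol).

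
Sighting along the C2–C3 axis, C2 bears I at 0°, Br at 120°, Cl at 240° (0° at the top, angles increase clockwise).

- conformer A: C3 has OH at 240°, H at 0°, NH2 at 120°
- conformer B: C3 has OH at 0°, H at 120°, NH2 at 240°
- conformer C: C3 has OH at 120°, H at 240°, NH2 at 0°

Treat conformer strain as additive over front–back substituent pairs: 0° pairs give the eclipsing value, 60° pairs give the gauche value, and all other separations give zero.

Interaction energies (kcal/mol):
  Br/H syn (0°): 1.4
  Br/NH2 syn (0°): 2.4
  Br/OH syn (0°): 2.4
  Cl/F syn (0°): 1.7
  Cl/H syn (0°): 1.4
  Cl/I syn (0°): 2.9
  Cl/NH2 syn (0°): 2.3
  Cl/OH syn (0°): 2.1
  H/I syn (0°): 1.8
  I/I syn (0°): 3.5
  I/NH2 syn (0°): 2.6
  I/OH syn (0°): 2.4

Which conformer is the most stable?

B

A is eclipsed. I at 0° is eclipsed with H at 0° (1.8); Br at 120° is eclipsed with NH2 at 120° (2.4); Cl at 240° is eclipsed with OH at 240° (2.1). Total 6.3 kcal/mol.
B is eclipsed. I at 0° is eclipsed with OH at 0° (2.4); Br at 120° is eclipsed with H at 120° (1.4); Cl at 240° is eclipsed with NH2 at 240° (2.3). Total 6.1 kcal/mol.
C is eclipsed. I at 0° is eclipsed with NH2 at 0° (2.6); Br at 120° is eclipsed with OH at 120° (2.4); Cl at 240° is eclipsed with H at 240° (1.4). Total 6.4 kcal/mol.
B has the lowest total (6.1 kcal/mol).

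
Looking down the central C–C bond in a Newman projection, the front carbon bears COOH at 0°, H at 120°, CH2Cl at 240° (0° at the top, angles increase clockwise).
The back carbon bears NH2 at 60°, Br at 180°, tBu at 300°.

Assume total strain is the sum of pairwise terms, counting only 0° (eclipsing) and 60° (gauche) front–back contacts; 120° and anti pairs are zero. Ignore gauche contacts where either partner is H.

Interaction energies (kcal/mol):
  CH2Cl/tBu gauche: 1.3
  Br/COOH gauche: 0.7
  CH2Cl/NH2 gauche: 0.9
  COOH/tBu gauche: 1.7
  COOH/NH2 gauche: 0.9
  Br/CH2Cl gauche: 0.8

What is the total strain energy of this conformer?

This conformer is staggered. COOH at 0° is gauche with NH2 at 60° (0.9); COOH at 0° is gauche with tBu at 300° (1.7); CH2Cl at 240° is gauche with Br at 180° (0.8); CH2Cl at 240° is gauche with tBu at 300° (1.3). Total 4.7 kcal/mol.

4.7 kcal/mol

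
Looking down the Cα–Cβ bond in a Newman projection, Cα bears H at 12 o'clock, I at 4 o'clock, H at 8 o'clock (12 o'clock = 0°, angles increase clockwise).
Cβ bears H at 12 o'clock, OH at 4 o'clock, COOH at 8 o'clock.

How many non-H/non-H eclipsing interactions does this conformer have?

Non-H eclipsing pairs: I(120°)/OH(120°) — 1 interaction.

1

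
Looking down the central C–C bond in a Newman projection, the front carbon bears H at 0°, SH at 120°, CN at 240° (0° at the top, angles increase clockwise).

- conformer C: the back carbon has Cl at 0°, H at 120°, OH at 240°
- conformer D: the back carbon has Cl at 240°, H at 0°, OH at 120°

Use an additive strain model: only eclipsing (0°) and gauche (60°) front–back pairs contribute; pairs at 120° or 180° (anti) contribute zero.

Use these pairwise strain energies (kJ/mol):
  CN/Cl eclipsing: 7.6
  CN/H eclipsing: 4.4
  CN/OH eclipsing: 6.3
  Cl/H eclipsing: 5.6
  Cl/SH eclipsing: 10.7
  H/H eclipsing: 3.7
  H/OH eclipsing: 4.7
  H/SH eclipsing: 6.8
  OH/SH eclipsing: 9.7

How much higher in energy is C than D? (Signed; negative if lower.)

-2.3 kJ/mol

C is eclipsed. H at 0° is eclipsed with Cl at 0° (5.6); SH at 120° is eclipsed with H at 120° (6.8); CN at 240° is eclipsed with OH at 240° (6.3). Total 18.7 kJ/mol.
D is eclipsed. H at 0° is eclipsed with H at 0° (3.7); SH at 120° is eclipsed with OH at 120° (9.7); CN at 240° is eclipsed with Cl at 240° (7.6). Total 21.0 kJ/mol.
E(C) − E(D) = 18.7 − 21.0 = -2.3 kJ/mol.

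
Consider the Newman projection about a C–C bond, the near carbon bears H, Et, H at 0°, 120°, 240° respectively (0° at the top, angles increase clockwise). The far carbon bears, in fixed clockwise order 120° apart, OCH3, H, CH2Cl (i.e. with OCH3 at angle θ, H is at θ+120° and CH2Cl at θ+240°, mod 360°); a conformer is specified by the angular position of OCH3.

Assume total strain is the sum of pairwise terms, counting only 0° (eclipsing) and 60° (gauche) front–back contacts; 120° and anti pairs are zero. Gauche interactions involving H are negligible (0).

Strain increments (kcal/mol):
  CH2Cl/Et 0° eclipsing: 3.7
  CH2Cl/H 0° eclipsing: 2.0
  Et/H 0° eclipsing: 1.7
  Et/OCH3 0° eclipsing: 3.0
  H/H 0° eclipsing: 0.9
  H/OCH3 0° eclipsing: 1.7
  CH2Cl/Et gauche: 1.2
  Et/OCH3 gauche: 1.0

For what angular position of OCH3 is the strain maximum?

240°

OCH3 at 0° (eclipsed): H(0°)/OCH3(0°) eclipsed 1.7; Et(120°)/H(120°) eclipsed 1.7; H(240°)/CH2Cl(240°) eclipsed 2.0 → 5.4 kcal/mol.
OCH3 at 60° (staggered): Et(120°)/OCH3(60°) gauche 1.0 → 1.0 kcal/mol.
OCH3 at 120° (eclipsed): H(0°)/CH2Cl(0°) eclipsed 2.0; Et(120°)/OCH3(120°) eclipsed 3.0; H(240°)/H(240°) eclipsed 0.9 → 5.9 kcal/mol.
OCH3 at 180° (staggered): Et(120°)/OCH3(180°) gauche 1.0; Et(120°)/CH2Cl(60°) gauche 1.2 → 2.2 kcal/mol.
OCH3 at 240° (eclipsed): H(0°)/H(0°) eclipsed 0.9; Et(120°)/CH2Cl(120°) eclipsed 3.7; H(240°)/OCH3(240°) eclipsed 1.7 → 6.3 kcal/mol.
OCH3 at 300° (staggered): Et(120°)/CH2Cl(180°) gauche 1.2 → 1.2 kcal/mol.
The maximum (6.3 kcal/mol) occurs with OCH3 at 240°.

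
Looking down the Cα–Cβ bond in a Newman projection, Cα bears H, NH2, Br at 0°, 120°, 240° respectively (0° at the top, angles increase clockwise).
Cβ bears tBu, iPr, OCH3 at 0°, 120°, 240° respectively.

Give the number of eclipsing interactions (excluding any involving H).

2

Non-H eclipsing pairs: NH2(120°)/iPr(120°); Br(240°)/OCH3(240°) — 2 interactions.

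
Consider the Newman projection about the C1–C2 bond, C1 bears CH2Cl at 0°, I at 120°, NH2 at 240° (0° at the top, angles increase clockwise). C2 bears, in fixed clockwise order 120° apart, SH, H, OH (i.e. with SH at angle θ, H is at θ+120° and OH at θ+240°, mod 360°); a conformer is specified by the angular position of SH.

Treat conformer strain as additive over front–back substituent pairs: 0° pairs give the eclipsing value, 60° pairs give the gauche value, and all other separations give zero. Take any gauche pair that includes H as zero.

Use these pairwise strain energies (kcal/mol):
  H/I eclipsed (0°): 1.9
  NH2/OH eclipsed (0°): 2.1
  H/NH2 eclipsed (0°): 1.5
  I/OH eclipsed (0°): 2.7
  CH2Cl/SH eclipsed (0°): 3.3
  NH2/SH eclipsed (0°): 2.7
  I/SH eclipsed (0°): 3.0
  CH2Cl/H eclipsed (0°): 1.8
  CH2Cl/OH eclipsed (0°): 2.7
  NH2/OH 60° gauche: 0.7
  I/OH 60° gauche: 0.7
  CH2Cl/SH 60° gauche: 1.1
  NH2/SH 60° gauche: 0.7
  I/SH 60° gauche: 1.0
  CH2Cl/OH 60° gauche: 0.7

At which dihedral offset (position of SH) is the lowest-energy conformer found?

SH at 0° (eclipsed): CH2Cl(0°)/SH(0°) eclipsed 3.3; I(120°)/H(120°) eclipsed 1.9; NH2(240°)/OH(240°) eclipsed 2.1 → 7.3 kcal/mol.
SH at 60° (staggered): CH2Cl(0°)/SH(60°) gauche 1.1; CH2Cl(0°)/OH(300°) gauche 0.7; I(120°)/SH(60°) gauche 1.0; NH2(240°)/OH(300°) gauche 0.7 → 3.5 kcal/mol.
SH at 120° (eclipsed): CH2Cl(0°)/OH(0°) eclipsed 2.7; I(120°)/SH(120°) eclipsed 3.0; NH2(240°)/H(240°) eclipsed 1.5 → 7.2 kcal/mol.
SH at 180° (staggered): CH2Cl(0°)/OH(60°) gauche 0.7; I(120°)/SH(180°) gauche 1.0; I(120°)/OH(60°) gauche 0.7; NH2(240°)/SH(180°) gauche 0.7 → 3.1 kcal/mol.
SH at 240° (eclipsed): CH2Cl(0°)/H(0°) eclipsed 1.8; I(120°)/OH(120°) eclipsed 2.7; NH2(240°)/SH(240°) eclipsed 2.7 → 7.2 kcal/mol.
SH at 300° (staggered): CH2Cl(0°)/SH(300°) gauche 1.1; I(120°)/OH(180°) gauche 0.7; NH2(240°)/SH(300°) gauche 0.7; NH2(240°)/OH(180°) gauche 0.7 → 3.2 kcal/mol.
The minimum (3.1 kcal/mol) occurs with SH at 180°.

180°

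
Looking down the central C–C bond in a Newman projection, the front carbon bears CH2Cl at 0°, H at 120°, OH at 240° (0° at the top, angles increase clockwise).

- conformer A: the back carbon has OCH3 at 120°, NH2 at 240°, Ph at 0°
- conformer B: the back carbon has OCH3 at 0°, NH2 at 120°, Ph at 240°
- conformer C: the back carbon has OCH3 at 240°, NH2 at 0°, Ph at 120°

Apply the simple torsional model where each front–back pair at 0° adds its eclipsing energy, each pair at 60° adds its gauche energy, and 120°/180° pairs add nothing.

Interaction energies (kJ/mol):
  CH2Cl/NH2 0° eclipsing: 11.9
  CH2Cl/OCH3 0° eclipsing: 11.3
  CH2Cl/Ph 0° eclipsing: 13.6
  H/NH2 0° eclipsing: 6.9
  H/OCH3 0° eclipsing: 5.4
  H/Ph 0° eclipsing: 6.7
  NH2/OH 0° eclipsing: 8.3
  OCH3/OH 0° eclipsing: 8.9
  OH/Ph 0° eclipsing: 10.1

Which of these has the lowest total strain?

A (eclipsed): CH2Cl–Ph eclipsed, H–OCH3 eclipsed, OH–NH2 eclipsed; 13.6 + 5.4 + 8.3 = 27.3 kJ/mol.
B (eclipsed): CH2Cl–OCH3 eclipsed, H–NH2 eclipsed, OH–Ph eclipsed; 11.3 + 6.9 + 10.1 = 28.3 kJ/mol.
C (eclipsed): CH2Cl–NH2 eclipsed, H–Ph eclipsed, OH–OCH3 eclipsed; 11.9 + 6.7 + 8.9 = 27.5 kJ/mol.
A has the lowest total (27.3 kJ/mol).

A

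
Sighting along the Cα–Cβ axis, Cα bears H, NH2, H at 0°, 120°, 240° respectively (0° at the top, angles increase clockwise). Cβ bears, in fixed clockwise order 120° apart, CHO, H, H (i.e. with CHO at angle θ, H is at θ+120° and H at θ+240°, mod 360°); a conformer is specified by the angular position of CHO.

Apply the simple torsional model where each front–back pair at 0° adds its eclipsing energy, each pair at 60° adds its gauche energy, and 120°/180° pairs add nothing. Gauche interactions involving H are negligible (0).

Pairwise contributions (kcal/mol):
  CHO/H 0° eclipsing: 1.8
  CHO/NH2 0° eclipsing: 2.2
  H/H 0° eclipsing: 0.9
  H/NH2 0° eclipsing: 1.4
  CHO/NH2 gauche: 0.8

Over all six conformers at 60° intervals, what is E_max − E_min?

CHO at 0° (eclipsed): H(0°)/CHO(0°) eclipsed 1.8; NH2(120°)/H(120°) eclipsed 1.4; H(240°)/H(240°) eclipsed 0.9 → 4.1 kcal/mol.
CHO at 60° (staggered): NH2(120°)/CHO(60°) gauche 0.8 → 0.8 kcal/mol.
CHO at 120° (eclipsed): H(0°)/H(0°) eclipsed 0.9; NH2(120°)/CHO(120°) eclipsed 2.2; H(240°)/H(240°) eclipsed 0.9 → 4.0 kcal/mol.
CHO at 180° (staggered): NH2(120°)/CHO(180°) gauche 0.8 → 0.8 kcal/mol.
CHO at 240° (eclipsed): H(0°)/H(0°) eclipsed 0.9; NH2(120°)/H(120°) eclipsed 1.4; H(240°)/CHO(240°) eclipsed 1.8 → 4.1 kcal/mol.
CHO at 300° (staggered): no non-H gauche contacts → 0.0 kcal/mol.
Max at 0° (4.1 kcal/mol), min at 300° (0.0 kcal/mol); barrier = 4.1 kcal/mol.

4.1 kcal/mol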